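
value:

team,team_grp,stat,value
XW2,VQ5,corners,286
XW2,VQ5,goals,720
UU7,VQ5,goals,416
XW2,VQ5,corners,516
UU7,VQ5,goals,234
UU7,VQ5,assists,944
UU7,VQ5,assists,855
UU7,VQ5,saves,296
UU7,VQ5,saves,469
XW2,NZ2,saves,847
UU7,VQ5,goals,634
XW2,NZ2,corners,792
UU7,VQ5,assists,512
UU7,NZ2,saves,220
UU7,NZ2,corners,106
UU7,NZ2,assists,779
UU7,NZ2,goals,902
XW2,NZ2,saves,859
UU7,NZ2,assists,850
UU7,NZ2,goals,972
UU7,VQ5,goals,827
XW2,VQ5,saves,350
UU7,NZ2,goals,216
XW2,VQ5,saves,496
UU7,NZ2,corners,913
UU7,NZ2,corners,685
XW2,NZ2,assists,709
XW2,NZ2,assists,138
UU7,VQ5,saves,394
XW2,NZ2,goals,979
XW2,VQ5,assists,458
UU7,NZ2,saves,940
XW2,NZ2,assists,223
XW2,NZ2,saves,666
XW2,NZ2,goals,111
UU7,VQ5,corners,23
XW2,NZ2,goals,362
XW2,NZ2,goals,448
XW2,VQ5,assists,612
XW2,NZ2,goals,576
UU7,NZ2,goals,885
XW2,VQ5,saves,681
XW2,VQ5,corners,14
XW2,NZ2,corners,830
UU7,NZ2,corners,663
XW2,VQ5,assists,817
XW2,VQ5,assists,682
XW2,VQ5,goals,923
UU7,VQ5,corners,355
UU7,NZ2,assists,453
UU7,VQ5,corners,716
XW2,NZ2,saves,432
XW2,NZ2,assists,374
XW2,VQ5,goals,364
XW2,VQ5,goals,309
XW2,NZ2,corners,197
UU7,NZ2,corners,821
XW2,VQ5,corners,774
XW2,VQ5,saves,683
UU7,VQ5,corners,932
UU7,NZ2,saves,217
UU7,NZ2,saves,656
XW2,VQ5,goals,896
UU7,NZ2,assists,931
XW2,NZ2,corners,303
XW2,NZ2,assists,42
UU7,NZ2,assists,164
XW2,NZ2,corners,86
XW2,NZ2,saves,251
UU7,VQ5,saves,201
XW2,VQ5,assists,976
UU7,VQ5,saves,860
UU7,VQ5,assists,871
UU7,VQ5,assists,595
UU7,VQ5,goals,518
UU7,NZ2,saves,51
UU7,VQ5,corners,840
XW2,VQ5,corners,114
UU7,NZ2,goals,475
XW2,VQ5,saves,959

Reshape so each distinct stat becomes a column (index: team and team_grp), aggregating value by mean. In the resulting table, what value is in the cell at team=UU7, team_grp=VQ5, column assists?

Rows with team=UU7, team_grp=VQ5 and stat=assists: value values are 944, 855, 512, 871, 595.
(944 + 855 + 512 + 871 + 595) / 5 = 755.40.

755.40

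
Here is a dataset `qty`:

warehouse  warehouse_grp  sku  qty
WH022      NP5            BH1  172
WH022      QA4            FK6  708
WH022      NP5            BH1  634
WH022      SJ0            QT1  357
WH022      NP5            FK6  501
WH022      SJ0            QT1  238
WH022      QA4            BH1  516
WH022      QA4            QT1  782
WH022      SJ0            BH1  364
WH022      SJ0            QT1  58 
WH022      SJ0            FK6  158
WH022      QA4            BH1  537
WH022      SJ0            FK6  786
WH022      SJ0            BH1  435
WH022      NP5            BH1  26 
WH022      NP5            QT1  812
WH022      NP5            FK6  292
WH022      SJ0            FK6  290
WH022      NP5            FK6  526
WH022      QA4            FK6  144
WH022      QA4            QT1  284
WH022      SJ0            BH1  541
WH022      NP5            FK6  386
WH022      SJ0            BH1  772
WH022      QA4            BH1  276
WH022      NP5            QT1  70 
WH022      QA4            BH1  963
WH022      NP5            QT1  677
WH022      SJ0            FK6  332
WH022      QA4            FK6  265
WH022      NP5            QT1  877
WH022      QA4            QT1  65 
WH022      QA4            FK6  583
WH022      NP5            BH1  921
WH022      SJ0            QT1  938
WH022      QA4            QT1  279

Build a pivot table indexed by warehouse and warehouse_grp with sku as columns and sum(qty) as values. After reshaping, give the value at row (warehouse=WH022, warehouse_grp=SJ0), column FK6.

1566

Rows with warehouse=WH022, warehouse_grp=SJ0 and sku=FK6: qty values are 158, 786, 290, 332.
158 + 786 + 290 + 332 = 1566.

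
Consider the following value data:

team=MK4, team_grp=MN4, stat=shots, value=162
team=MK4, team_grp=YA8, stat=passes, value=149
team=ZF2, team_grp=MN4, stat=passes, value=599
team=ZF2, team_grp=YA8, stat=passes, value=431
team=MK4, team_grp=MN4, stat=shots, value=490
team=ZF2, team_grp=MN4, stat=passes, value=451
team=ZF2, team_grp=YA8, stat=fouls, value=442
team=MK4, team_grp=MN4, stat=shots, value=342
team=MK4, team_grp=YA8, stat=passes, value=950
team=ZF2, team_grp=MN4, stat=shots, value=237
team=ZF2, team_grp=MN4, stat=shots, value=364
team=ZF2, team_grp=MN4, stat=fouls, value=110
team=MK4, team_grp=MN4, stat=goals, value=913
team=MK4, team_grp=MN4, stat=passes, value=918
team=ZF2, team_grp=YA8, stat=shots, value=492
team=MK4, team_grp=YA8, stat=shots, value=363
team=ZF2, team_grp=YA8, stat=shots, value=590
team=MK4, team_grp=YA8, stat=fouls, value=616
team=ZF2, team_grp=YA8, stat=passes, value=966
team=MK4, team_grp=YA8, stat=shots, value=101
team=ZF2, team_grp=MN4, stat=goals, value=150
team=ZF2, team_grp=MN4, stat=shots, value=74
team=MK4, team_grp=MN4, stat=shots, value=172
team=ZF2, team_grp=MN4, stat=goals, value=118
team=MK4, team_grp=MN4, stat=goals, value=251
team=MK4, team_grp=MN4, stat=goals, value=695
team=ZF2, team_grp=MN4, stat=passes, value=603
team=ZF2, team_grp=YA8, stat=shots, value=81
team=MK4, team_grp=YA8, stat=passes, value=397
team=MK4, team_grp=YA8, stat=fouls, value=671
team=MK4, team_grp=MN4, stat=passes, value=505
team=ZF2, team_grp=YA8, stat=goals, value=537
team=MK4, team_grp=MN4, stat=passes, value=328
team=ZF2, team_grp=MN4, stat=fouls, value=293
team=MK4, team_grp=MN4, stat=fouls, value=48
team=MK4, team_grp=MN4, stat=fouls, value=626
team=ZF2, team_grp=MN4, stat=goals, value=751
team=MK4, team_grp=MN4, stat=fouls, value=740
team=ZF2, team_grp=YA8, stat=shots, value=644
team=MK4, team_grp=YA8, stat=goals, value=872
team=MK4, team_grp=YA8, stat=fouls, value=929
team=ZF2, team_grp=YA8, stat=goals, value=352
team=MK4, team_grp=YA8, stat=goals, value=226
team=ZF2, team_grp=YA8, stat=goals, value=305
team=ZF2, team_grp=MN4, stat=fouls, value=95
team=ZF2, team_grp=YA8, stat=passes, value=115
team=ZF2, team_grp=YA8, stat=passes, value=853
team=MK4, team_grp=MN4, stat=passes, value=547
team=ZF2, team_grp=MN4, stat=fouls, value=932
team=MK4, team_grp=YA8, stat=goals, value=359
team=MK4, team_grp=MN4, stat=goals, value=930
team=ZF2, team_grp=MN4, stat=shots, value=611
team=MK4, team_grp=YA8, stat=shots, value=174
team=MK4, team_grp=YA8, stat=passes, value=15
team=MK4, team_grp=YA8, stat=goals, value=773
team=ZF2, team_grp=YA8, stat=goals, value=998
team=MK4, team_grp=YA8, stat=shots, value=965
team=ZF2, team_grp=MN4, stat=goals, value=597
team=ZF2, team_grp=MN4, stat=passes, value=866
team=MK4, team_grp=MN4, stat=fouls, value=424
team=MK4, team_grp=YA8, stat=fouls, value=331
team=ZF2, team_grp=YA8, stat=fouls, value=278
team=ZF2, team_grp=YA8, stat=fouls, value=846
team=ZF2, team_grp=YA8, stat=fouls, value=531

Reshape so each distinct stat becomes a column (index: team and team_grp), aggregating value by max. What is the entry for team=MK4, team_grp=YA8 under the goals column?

872

Rows with team=MK4, team_grp=YA8 and stat=goals: value values are 872, 226, 359, 773.
max(872, 226, 359, 773) = 872.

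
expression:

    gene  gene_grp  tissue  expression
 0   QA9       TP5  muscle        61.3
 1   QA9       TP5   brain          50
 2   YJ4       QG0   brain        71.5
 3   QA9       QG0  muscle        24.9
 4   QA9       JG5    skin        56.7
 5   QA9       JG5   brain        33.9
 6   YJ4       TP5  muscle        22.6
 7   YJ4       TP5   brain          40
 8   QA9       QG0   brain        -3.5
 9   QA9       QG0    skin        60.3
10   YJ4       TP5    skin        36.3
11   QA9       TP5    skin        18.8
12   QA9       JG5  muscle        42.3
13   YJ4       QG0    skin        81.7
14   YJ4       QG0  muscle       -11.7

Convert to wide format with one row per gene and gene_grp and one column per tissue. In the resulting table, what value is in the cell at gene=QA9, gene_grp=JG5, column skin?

Wide layout: rows indexed by gene and gene_grp, columns are the 3 distinct tissue values (muscle, brain, skin).
Cell (gene=QA9, gene_grp=JG5, tissue=skin) draws from the long row where gene=QA9, gene_grp=JG5 and tissue=skin, which has expression=56.7.

56.7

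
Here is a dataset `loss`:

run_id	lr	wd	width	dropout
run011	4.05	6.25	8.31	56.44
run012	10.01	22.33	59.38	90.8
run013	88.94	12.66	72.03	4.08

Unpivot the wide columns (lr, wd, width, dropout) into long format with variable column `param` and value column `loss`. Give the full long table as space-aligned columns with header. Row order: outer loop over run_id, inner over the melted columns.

run_id  param    loss 
run011  lr       4.05 
run011  wd       6.25 
run011  width    8.31 
run011  dropout  56.44
run012  lr       10.01
run012  wd       22.33
run012  width    59.38
run012  dropout  90.8 
run013  lr       88.94
run013  wd       12.66
run013  width    72.03
run013  dropout  4.08 

Each (run_id, column) pair becomes one row: 3 × 4 = 12 rows.
For example, (run011, lr) → loss=4.05.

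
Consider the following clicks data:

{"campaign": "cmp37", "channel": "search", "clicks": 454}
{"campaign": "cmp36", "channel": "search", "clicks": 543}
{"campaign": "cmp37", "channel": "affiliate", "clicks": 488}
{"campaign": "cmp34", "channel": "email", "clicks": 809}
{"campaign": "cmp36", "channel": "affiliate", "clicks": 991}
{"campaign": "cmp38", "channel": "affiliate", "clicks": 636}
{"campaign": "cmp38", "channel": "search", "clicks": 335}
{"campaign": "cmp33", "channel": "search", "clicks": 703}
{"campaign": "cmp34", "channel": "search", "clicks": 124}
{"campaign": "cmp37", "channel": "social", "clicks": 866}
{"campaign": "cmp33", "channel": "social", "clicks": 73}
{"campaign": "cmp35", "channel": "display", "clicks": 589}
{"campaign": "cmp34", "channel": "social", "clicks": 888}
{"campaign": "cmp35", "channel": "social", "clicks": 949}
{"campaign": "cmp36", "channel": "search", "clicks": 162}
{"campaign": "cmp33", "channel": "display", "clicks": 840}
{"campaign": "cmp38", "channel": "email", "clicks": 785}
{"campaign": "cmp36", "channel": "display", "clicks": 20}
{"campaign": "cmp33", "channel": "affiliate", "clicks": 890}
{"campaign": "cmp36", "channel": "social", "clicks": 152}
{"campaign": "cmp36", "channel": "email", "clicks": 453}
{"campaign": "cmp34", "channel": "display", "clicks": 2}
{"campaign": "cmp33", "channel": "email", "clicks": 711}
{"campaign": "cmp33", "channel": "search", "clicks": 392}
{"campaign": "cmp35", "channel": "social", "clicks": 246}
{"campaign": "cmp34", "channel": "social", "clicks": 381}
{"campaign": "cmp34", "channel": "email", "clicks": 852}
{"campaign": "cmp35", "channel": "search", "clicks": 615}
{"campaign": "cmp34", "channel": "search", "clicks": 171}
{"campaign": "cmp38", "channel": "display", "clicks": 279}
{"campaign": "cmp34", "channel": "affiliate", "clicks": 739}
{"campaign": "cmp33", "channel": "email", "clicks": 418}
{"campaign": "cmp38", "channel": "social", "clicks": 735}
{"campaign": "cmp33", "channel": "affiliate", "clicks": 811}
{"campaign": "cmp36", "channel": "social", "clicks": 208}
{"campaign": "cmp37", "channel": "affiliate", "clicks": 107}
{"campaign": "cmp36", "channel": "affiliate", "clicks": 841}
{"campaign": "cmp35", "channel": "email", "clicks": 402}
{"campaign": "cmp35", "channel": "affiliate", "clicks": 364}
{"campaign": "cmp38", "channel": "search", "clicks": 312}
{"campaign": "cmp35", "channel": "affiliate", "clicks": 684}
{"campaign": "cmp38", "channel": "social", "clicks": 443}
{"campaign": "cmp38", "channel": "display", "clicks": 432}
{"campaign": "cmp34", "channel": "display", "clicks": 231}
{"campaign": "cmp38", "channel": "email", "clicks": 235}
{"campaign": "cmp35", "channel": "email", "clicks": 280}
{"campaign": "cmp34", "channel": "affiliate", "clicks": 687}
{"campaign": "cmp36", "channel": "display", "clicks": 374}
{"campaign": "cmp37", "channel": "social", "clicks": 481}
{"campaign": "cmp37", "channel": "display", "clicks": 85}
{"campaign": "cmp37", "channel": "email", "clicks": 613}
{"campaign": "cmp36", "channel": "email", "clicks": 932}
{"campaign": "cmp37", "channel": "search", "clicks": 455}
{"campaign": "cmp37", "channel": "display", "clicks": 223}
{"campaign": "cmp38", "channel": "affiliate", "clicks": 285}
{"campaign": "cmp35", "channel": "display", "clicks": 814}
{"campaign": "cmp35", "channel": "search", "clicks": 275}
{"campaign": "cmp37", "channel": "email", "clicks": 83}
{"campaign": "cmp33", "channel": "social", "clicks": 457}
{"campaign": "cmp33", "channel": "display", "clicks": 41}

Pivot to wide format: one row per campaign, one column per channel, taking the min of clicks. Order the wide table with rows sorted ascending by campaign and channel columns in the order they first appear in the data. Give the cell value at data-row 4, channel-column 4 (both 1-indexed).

With rows sorted ascending by campaign, row 4 is campaign=cmp36. channel columns in first-appearance order: search, affiliate, email, social, display; column 4 is social.
Long rows with campaign=cmp36, channel=social: min(152, 208) = 152.

152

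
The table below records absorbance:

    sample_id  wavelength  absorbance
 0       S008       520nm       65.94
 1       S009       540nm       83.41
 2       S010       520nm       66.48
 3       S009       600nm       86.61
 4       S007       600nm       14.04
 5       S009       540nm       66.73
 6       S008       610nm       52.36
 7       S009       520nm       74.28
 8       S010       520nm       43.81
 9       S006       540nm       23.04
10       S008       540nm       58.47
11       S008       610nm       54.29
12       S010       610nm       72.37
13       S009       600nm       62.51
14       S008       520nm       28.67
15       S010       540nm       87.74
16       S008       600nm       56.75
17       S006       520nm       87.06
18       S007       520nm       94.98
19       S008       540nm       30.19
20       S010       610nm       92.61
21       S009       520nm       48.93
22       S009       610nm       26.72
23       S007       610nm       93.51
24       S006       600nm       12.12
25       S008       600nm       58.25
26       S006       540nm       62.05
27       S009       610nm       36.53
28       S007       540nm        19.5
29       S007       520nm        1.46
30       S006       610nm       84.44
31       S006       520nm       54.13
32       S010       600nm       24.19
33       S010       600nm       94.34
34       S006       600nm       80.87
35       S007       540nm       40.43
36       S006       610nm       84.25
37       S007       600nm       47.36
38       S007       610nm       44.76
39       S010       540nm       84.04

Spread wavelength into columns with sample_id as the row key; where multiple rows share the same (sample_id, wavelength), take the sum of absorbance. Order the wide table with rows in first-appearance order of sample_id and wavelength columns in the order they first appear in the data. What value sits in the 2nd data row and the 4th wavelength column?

With rows in first-appearance order of sample_id, row 2 is sample_id=S009. wavelength columns in first-appearance order: 520nm, 540nm, 600nm, 610nm; column 4 is 610nm.
Long rows with sample_id=S009, wavelength=610nm: 26.72 + 36.53 = 63.25.

63.25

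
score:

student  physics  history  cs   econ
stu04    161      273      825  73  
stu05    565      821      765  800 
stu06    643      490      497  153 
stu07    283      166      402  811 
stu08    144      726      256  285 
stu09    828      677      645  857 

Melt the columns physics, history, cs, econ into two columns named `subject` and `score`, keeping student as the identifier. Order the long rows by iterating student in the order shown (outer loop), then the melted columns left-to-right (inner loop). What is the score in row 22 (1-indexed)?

677

24 rows total (6 × 4). Row 22: index ⌊(22-1)/4⌋ = 5 into student → stu09; (22-1) mod 4 = 1 into the melted columns → history.
So row 22 is (stu09, history, 677); score = 677.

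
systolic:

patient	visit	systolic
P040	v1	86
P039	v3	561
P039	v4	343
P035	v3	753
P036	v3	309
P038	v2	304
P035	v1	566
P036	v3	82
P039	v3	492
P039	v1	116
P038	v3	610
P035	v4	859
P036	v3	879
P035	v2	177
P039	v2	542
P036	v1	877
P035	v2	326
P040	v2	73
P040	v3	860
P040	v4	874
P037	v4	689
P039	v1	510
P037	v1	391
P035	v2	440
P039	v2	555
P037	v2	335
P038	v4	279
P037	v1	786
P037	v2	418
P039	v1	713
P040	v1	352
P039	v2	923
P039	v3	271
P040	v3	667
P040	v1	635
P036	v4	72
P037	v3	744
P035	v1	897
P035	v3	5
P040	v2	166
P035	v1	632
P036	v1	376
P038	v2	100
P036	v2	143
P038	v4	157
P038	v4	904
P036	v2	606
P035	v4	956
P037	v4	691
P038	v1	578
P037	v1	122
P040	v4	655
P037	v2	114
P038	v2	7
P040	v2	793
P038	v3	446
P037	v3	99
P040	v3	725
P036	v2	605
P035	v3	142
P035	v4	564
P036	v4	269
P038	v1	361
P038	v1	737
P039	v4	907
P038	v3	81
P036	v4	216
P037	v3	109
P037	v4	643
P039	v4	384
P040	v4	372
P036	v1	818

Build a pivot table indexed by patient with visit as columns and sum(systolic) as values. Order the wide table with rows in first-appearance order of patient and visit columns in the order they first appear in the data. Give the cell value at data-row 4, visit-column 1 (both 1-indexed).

With rows in first-appearance order of patient, row 4 is patient=P036. visit columns in first-appearance order: v1, v3, v4, v2; column 1 is v1.
Long rows with patient=P036, visit=v1: 877 + 376 + 818 = 2071.

2071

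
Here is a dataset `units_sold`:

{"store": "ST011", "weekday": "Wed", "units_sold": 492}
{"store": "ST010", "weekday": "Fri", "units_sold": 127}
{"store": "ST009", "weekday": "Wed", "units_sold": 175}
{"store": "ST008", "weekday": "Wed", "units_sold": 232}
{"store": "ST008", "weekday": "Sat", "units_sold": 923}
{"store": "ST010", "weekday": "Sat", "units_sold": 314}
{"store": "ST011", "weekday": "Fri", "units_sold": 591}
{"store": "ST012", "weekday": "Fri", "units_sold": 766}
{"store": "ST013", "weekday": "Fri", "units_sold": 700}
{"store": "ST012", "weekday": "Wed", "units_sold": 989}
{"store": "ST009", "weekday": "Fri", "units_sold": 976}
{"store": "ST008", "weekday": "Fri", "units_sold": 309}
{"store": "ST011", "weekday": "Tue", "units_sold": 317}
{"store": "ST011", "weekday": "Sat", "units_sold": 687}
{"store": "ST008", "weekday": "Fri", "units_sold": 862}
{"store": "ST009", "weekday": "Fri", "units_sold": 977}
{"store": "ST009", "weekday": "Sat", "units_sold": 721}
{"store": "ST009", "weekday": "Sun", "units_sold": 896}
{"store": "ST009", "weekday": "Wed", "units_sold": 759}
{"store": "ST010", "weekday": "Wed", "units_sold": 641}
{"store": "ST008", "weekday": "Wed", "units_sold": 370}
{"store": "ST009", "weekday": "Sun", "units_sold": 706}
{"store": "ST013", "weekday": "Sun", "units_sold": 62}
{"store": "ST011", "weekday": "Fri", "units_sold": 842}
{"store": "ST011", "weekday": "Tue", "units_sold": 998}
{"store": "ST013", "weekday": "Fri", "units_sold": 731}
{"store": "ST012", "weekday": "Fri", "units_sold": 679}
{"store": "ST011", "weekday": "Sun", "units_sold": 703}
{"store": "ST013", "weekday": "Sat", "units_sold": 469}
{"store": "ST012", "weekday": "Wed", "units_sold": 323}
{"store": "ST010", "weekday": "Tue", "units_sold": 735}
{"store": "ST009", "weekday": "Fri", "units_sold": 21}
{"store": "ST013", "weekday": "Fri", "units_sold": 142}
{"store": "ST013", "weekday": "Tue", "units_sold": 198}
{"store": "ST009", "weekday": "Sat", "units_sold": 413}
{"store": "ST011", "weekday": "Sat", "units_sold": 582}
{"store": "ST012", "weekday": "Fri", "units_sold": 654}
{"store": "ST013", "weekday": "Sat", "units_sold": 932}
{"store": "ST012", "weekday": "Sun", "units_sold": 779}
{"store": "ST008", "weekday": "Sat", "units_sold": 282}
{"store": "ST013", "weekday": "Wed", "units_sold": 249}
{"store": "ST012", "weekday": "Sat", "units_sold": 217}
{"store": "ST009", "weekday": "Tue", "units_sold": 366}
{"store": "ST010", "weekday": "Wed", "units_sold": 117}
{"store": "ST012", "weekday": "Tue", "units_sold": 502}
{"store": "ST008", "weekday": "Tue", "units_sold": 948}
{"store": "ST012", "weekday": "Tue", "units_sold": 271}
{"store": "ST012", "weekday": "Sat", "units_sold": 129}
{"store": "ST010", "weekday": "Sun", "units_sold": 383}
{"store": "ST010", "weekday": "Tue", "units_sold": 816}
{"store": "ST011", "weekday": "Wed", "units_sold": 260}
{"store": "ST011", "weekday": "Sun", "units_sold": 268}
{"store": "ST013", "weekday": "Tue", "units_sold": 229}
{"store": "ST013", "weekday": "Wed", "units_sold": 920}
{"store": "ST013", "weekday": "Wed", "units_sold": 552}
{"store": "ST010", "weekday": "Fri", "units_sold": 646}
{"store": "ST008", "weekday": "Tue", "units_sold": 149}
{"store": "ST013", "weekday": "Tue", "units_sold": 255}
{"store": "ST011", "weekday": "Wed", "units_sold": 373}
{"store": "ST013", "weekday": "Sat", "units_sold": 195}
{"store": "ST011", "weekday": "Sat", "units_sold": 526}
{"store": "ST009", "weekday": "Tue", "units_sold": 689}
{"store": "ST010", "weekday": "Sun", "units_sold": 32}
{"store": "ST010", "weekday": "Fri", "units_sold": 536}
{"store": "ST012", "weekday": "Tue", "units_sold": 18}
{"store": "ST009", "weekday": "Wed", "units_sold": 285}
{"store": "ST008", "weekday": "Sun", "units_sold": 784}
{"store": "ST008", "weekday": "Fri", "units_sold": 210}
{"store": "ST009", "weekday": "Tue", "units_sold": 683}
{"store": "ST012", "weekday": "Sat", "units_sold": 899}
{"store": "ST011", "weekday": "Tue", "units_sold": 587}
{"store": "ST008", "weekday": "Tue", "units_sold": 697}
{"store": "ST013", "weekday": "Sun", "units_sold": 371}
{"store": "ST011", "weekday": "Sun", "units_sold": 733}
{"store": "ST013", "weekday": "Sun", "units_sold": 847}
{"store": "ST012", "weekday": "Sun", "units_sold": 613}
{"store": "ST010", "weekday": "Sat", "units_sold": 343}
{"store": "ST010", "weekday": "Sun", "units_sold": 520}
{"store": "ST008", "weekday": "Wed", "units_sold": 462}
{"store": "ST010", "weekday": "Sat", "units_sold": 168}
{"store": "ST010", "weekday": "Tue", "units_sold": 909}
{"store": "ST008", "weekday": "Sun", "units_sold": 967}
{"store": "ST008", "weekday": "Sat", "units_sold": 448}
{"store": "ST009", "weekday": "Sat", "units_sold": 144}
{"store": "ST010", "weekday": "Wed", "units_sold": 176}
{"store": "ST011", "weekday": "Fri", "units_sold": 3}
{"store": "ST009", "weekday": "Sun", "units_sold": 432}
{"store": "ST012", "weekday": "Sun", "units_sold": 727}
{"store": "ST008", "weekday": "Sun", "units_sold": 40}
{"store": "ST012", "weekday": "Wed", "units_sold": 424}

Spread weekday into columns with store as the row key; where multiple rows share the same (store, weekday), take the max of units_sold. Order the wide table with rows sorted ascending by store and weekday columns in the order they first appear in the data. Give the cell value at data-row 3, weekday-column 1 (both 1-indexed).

641

With rows sorted ascending by store, row 3 is store=ST010. weekday columns in first-appearance order: Wed, Fri, Sat, Tue, Sun; column 1 is Wed.
Long rows with store=ST010, weekday=Wed: max(641, 117, 176) = 641.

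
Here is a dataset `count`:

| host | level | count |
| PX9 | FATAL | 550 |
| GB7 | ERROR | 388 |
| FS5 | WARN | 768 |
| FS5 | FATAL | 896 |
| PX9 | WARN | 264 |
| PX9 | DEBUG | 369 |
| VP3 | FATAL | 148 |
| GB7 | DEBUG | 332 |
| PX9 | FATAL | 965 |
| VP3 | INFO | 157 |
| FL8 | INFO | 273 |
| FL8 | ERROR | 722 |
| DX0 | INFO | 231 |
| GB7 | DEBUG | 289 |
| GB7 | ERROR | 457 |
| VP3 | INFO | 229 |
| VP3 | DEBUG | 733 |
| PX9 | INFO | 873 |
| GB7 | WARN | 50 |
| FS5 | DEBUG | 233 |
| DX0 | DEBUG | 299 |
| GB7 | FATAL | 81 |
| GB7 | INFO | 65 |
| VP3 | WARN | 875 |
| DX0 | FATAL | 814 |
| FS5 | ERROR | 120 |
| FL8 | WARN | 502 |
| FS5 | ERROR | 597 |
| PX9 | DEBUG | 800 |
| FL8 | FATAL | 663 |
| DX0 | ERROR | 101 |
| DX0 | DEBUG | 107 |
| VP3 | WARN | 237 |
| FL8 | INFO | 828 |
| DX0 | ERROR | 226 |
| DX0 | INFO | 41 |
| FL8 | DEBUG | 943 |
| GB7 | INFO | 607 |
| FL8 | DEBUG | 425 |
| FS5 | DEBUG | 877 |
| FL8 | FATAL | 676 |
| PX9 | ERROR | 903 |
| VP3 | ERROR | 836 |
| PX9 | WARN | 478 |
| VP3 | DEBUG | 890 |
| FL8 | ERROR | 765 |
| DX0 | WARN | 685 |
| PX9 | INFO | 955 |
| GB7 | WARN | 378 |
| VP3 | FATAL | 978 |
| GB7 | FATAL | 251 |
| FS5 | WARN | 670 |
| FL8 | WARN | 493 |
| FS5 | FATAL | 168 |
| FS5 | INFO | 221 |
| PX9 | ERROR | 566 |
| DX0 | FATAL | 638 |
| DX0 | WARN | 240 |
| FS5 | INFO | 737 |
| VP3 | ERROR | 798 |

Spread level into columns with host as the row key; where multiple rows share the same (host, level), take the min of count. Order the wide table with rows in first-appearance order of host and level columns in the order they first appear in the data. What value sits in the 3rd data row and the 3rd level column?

With rows in first-appearance order of host, row 3 is host=FS5. level columns in first-appearance order: FATAL, ERROR, WARN, DEBUG, INFO; column 3 is WARN.
Long rows with host=FS5, level=WARN: min(768, 670) = 670.

670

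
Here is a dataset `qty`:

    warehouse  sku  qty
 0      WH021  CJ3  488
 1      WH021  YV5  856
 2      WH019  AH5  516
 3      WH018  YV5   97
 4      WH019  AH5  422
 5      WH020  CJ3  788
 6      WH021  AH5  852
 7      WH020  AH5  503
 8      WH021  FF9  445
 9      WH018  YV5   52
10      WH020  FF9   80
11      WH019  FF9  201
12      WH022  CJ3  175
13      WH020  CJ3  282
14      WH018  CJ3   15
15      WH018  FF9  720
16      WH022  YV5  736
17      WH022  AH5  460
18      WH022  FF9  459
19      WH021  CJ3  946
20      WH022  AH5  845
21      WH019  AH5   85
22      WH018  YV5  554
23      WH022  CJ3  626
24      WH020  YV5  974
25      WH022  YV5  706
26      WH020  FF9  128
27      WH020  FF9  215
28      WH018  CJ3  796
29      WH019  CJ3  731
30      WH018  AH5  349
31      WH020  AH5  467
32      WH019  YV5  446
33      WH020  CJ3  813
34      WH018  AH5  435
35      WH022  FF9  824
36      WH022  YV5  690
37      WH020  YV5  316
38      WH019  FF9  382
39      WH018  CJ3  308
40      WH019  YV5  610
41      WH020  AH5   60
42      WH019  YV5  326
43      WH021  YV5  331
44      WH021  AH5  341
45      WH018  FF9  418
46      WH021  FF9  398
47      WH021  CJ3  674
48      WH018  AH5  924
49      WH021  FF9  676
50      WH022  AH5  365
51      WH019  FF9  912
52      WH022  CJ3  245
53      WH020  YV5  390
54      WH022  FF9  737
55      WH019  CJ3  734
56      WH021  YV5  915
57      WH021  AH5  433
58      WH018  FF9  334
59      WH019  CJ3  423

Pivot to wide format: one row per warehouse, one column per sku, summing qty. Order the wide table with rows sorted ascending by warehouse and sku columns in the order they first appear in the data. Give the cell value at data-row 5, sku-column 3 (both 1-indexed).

1670

With rows sorted ascending by warehouse, row 5 is warehouse=WH022. sku columns in first-appearance order: CJ3, YV5, AH5, FF9; column 3 is AH5.
Long rows with warehouse=WH022, sku=AH5: 460 + 845 + 365 = 1670.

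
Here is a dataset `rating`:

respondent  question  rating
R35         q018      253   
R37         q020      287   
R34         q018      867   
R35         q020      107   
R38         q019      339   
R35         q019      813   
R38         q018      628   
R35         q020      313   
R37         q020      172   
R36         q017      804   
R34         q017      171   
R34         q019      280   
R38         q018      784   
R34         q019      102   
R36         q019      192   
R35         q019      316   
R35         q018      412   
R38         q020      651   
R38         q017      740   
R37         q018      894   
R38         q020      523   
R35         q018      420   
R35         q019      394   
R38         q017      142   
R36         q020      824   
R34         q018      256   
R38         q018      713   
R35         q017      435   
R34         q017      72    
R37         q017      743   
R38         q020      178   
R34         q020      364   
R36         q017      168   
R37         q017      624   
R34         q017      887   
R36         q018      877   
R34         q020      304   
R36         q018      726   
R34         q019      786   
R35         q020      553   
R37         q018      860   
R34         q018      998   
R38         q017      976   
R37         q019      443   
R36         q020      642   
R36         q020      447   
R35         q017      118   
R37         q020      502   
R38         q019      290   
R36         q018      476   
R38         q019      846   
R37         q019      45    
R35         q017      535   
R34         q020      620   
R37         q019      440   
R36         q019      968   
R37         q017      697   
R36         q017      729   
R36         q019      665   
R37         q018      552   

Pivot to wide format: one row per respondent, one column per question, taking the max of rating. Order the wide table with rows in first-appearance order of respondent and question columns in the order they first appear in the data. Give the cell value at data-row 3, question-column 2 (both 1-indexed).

With rows in first-appearance order of respondent, row 3 is respondent=R34. question columns in first-appearance order: q018, q020, q019, q017; column 2 is q020.
Long rows with respondent=R34, question=q020: max(364, 304, 620) = 620.

620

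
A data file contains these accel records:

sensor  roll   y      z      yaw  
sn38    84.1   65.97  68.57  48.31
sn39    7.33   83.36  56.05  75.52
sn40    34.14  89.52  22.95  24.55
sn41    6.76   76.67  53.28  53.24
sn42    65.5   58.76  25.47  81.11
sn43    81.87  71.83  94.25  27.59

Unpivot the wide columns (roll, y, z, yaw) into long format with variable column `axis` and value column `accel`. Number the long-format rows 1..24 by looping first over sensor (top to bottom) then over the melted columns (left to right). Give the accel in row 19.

25.47

24 rows total (6 × 4). Row 19: index ⌊(19-1)/4⌋ = 4 into sensor → sn42; (19-1) mod 4 = 2 into the melted columns → z.
So row 19 is (sn42, z, 25.47); accel = 25.47.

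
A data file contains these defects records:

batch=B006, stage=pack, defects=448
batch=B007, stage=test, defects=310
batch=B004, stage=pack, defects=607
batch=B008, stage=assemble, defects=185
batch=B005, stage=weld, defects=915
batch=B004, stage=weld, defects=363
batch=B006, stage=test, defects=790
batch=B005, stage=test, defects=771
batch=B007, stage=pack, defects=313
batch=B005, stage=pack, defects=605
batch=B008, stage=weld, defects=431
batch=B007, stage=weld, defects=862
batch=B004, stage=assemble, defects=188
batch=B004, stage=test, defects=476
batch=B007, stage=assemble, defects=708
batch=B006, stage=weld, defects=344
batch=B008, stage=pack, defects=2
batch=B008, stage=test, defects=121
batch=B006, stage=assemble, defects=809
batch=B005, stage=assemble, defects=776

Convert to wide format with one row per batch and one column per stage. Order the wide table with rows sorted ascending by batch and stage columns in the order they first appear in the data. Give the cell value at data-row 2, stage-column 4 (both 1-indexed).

915

With rows sorted ascending by batch, row 2 is batch=B005. stage columns in first-appearance order: pack, test, assemble, weld; column 4 is weld.
Long rows with batch=B005, stage=weld: defects = 915.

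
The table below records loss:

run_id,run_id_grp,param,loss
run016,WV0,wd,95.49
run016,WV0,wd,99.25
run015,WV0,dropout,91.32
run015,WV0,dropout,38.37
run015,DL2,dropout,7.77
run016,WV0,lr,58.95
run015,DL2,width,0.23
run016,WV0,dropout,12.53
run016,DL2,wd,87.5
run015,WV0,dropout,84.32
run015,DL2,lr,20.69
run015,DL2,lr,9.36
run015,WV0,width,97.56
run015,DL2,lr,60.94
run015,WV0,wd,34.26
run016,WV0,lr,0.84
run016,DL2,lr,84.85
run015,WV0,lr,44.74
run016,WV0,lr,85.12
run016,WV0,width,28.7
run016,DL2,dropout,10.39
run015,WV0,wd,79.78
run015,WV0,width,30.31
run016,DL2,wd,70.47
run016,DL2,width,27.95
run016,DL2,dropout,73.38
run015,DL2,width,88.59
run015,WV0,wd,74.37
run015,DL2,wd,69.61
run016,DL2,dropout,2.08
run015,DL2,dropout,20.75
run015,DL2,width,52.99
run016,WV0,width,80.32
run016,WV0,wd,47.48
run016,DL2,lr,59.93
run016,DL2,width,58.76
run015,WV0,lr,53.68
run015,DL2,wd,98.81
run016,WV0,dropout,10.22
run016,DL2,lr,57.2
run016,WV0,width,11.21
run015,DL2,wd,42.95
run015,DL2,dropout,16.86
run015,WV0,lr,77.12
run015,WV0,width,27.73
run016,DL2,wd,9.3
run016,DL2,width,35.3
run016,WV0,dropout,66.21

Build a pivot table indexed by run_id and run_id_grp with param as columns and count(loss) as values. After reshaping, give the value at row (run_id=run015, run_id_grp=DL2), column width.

3

Rows with run_id=run015, run_id_grp=DL2 and param=width: loss values are 0.23, 88.59, 52.99.
3 rows match — count = 3.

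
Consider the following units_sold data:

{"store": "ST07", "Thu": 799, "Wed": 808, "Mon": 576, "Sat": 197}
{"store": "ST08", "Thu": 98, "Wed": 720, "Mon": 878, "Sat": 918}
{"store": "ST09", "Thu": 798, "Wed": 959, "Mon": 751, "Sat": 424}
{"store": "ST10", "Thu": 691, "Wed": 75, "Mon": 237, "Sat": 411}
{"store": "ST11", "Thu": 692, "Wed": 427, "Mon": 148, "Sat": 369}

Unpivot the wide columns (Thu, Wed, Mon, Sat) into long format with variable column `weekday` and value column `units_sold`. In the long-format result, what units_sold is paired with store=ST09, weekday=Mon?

751

Unpivoting turns each (store, wide-column) pair into one long row.
The wide cell at row ST09, column Mon holds 751, so the long row (ST09, Mon) has units_sold=751.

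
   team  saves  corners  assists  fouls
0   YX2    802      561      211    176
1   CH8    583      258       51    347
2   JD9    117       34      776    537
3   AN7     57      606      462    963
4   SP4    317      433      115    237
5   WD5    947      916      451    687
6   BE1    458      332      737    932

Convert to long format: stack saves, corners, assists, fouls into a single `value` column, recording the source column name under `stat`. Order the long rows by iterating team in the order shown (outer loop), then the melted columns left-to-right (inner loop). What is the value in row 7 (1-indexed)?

51

28 rows total (7 × 4). Row 7: index ⌊(7-1)/4⌋ = 1 into team → CH8; (7-1) mod 4 = 2 into the melted columns → assists.
So row 7 is (CH8, assists, 51); value = 51.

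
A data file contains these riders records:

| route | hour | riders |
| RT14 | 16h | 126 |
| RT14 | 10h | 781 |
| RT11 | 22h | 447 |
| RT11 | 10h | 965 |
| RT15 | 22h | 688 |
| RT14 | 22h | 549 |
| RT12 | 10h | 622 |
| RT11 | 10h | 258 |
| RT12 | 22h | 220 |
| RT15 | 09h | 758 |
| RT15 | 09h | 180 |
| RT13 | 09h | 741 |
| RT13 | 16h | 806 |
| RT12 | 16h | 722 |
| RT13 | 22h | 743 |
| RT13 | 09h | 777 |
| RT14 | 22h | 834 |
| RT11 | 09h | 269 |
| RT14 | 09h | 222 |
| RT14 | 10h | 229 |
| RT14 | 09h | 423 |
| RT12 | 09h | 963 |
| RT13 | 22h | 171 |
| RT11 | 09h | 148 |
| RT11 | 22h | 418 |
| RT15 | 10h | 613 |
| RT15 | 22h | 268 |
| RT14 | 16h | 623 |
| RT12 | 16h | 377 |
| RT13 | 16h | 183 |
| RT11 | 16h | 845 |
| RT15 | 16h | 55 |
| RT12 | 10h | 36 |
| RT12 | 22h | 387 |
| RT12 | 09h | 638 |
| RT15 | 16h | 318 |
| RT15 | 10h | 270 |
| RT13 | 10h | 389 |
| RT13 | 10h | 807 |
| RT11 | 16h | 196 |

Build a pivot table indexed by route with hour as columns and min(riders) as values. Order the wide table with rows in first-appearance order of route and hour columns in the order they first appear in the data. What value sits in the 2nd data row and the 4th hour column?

With rows in first-appearance order of route, row 2 is route=RT11. hour columns in first-appearance order: 16h, 10h, 22h, 09h; column 4 is 09h.
Long rows with route=RT11, hour=09h: min(269, 148) = 148.

148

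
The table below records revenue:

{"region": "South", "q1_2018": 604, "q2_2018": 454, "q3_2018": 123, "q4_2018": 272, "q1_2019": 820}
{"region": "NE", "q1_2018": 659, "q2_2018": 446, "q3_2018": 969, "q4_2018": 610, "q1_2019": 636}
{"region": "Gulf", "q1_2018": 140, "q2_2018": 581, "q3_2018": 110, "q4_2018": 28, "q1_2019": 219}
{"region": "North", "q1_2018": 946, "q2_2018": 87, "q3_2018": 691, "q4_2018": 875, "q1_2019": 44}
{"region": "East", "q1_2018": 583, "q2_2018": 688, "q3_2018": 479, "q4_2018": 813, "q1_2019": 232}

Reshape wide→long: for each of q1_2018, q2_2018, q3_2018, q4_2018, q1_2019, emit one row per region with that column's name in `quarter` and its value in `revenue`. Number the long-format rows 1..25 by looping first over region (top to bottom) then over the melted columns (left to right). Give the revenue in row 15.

219

25 rows total (5 × 5). Row 15: index ⌊(15-1)/5⌋ = 2 into region → Gulf; (15-1) mod 5 = 4 into the melted columns → q1_2019.
So row 15 is (Gulf, q1_2019, 219); revenue = 219.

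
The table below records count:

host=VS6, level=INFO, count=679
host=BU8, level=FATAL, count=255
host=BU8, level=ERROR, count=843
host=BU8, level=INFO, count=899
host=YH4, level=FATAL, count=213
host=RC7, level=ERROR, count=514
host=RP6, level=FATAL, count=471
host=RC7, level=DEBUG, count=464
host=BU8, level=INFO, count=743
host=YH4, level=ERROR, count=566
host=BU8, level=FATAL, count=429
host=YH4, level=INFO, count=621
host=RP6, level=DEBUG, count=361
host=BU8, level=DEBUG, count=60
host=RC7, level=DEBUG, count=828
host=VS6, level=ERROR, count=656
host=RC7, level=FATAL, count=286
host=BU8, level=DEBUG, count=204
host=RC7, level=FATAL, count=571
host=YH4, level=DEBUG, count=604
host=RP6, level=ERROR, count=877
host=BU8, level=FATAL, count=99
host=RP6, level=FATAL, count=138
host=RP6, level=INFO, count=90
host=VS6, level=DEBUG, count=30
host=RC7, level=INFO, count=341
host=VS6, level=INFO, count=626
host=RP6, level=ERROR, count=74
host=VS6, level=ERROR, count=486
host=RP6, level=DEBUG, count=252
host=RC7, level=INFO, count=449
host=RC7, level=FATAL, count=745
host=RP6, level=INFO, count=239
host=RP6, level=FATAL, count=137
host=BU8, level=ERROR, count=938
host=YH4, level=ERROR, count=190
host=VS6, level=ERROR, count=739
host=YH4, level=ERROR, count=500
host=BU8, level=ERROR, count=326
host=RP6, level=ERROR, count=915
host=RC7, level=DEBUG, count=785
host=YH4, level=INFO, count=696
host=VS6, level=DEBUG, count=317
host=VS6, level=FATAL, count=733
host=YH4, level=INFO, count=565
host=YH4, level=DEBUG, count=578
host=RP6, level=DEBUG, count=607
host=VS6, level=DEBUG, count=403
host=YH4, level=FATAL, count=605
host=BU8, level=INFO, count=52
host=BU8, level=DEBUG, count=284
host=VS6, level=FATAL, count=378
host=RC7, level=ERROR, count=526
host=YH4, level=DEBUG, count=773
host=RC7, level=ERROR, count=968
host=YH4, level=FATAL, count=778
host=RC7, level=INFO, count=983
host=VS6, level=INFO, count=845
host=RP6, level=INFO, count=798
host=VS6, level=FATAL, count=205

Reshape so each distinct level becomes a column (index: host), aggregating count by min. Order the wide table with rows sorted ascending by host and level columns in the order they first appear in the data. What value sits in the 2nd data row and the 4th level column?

With rows sorted ascending by host, row 2 is host=RC7. level columns in first-appearance order: INFO, FATAL, ERROR, DEBUG; column 4 is DEBUG.
Long rows with host=RC7, level=DEBUG: min(464, 828, 785) = 464.

464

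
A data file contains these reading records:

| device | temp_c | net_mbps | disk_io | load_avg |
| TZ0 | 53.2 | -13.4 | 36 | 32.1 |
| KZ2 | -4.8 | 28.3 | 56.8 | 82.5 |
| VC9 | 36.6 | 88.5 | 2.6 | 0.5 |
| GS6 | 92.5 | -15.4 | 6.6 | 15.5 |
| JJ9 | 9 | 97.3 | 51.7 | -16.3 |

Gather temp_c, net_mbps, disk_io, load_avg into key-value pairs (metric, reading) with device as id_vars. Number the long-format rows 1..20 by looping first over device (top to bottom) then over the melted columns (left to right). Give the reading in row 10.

20 rows total (5 × 4). Row 10: index ⌊(10-1)/4⌋ = 2 into device → VC9; (10-1) mod 4 = 1 into the melted columns → net_mbps.
So row 10 is (VC9, net_mbps, 88.5); reading = 88.5.

88.5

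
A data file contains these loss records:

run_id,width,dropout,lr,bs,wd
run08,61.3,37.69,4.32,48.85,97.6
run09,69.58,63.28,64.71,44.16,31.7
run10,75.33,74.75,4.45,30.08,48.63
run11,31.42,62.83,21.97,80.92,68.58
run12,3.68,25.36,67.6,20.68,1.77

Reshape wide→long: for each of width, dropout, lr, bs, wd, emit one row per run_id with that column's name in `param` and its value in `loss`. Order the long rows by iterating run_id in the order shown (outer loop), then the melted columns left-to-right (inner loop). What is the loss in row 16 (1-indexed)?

31.42

25 rows total (5 × 5). Row 16: index ⌊(16-1)/5⌋ = 3 into run_id → run11; (16-1) mod 5 = 0 into the melted columns → width.
So row 16 is (run11, width, 31.42); loss = 31.42.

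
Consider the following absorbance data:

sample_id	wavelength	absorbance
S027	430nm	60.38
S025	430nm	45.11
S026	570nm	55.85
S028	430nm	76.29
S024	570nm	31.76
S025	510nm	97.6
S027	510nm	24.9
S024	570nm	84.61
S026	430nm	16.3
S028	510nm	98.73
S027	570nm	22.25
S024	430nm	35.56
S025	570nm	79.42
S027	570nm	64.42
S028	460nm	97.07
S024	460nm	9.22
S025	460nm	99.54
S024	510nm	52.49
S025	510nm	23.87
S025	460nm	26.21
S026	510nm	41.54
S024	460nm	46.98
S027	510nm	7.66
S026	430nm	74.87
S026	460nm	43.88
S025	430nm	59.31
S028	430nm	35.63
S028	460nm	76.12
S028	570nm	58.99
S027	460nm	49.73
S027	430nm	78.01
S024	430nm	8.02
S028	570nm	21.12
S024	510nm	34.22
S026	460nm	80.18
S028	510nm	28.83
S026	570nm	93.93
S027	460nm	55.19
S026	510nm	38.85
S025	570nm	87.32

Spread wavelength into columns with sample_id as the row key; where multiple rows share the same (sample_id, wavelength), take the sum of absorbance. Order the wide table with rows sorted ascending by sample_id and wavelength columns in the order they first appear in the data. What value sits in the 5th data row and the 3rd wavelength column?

127.56

With rows sorted ascending by sample_id, row 5 is sample_id=S028. wavelength columns in first-appearance order: 430nm, 570nm, 510nm, 460nm; column 3 is 510nm.
Long rows with sample_id=S028, wavelength=510nm: 98.73 + 28.83 = 127.56.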